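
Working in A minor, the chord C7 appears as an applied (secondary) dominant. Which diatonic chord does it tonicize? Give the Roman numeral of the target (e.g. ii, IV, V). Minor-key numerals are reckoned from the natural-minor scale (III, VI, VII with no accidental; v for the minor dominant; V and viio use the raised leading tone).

VI

The chord is a dominant seventh chord on C.
A dominant resolves down a perfect fifth: C → F. In A minor, F is scale degree 6, i.e. VI.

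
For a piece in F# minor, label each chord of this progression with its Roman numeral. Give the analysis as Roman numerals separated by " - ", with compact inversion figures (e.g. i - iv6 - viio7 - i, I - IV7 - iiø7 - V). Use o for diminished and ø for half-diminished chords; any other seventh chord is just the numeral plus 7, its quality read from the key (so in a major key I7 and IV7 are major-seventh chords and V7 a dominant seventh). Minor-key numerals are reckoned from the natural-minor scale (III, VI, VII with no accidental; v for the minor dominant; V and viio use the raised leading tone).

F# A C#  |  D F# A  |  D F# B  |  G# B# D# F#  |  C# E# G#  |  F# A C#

F#-A-C# has root F#, degree 1 in F# minor, so i.
D-F#-A: major triad on D = scale degree 6 → VI.
D-F#-B: minor triad on B = scale degree 4 → iv6.
G#-B#-D#-F# is the secondary dominant of V (dominant seventh chord on G#): V7/V.
C#-E#-G#: root C# is the dominant; major triad there is V.
F#-A-C# has root F#, degree 1 in F# minor, so i.

i - VI - iv6 - V7/V - V - i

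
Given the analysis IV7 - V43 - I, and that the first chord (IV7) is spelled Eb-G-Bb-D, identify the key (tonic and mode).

Bb major

The chord Ebmaj7 is a major seventh chord rooted on Eb; its label is IV7.
Counting down 3 scale steps from Eb places the tonic on Bb; a major seventh chord on degree 4 is diatonic only in major.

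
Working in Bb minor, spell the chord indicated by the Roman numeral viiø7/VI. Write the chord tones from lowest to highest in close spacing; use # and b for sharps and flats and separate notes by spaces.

The slash marks an applied leading-tone chord: viio of VI. In Bb minor, VI is Gb, so the leading tone to it is F, a half step below.
Building a half-diminished seventh chord on F gives F-Ab-Cb-Eb.

F Ab Cb Eb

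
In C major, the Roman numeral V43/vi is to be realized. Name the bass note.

The applied chord V43/vi is rooted on E: E-G#-B-D.
The figure 43 means second inversion — the fifth is in the bass.

B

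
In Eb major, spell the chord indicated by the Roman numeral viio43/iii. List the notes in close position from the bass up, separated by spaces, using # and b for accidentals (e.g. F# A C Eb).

C Eb F# A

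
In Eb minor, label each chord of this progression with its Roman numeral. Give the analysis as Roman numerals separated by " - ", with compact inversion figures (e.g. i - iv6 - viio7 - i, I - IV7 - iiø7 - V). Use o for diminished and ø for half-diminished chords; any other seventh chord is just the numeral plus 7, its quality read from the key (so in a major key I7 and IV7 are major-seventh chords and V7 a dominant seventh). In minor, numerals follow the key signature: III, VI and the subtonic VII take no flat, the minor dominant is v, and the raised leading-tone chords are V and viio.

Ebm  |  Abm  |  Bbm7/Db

i - iv - v65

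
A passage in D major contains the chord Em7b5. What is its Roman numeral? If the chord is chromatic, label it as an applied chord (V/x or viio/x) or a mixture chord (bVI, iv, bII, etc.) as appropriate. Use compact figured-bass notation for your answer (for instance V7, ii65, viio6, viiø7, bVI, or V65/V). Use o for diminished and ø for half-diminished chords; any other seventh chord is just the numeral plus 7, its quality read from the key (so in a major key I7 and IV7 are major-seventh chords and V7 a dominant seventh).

Stacked in thirds the chord is E-G-Bb-D: a half-diminished seventh chord on E.
E is the second degree of D major. This is the half-diminished supertonic seventh, borrowed from the parallel minor.

iiø7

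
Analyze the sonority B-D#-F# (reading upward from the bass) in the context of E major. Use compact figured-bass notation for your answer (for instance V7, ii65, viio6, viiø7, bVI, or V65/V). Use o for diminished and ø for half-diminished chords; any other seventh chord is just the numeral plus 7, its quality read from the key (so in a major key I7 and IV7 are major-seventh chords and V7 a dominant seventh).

V

The pitches B-D#-F# form a major triad rooted on B.
B is scale degree 5 in E major, and a major triad on that degree is written V.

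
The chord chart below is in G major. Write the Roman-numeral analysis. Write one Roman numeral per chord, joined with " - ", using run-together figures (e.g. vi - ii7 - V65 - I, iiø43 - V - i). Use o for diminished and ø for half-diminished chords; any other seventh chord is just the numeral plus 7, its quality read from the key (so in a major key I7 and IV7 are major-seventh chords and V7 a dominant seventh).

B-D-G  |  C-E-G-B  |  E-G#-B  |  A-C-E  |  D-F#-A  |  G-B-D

I6 - IV7 - V/ii - ii - V - I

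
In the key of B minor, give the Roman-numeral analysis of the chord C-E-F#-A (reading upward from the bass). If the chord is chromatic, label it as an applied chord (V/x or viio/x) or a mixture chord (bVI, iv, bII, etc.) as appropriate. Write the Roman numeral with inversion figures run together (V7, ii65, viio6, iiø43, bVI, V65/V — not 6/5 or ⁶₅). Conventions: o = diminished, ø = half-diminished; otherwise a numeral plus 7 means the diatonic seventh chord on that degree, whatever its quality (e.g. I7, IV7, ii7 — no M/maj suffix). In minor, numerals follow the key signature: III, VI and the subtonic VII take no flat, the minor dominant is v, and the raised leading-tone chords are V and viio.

Stacked in thirds the chord is F#-A-C-E: a half-diminished seventh chord on F#.
F# sits a half step below G (VI in B minor); a diminished chord there is the applied leading-tone chord of VI.
With C in the bass the chord is in second inversion, so the figured bass is 43.

viiø43/VI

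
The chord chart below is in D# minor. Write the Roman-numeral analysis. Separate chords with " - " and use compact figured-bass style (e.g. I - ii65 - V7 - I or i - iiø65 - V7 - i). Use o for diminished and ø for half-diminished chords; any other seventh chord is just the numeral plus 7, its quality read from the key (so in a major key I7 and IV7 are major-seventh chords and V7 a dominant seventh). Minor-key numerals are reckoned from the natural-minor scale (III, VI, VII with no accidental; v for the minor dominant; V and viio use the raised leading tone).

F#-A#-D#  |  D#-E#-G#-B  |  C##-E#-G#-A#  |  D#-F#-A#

i6 - iiø42 - V65 - i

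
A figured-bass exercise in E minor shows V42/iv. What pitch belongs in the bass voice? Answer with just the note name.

D

The applied chord V42/iv is rooted on E: E-G#-B-D.
The figure 42 means third inversion — the seventh is in the bass.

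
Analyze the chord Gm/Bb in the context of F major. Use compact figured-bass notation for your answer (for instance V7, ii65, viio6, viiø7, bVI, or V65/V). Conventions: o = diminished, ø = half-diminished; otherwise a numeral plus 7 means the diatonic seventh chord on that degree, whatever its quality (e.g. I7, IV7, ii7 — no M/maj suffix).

ii6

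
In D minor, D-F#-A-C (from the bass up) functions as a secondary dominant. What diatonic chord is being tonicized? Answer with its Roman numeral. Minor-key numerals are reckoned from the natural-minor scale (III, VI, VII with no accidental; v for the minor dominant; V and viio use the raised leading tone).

iv

The chord is a dominant seventh chord on D.
A dominant resolves down a perfect fifth: D → G. In D minor, G is scale degree 4, i.e. iv.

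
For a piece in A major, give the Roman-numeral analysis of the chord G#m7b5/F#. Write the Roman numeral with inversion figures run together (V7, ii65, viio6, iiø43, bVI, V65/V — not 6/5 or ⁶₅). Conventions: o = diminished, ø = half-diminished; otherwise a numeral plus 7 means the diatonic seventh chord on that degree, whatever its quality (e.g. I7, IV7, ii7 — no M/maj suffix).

The pitches G#-B-D-F# form a half-diminished seventh chord rooted on G#.
In A major, G# is the leading tone; the diatonic half-diminished seventh chord there is viiø7.
With F# in the bass the chord is in third inversion, so the figured bass is 42.

viiø42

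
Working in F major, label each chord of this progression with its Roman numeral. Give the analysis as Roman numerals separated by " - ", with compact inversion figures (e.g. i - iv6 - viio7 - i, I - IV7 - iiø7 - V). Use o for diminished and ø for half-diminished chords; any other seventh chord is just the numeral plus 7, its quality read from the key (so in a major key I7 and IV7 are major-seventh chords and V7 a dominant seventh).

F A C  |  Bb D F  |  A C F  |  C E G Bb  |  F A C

I - IV - I6 - V7 - I

F-A-C: root F is the tonic; major triad there is I.
Bb-D-F: root Bb is the subdominant; major triad there is IV.
A-C-F has root F, degree 1 in F major, so I6.
C-E-G-Bb: root C is the dominant; dominant seventh chord there is V7.
F-A-C: major triad on F = scale degree 1 → I.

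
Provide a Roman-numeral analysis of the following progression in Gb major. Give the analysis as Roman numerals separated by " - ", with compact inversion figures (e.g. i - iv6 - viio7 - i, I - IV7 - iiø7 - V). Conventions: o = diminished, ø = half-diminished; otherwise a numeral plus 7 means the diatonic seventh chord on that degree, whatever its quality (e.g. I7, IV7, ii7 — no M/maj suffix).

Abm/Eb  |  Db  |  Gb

ii64 - V - I

Abm/Eb has root Ab, degree 2 in Gb major, so ii64.
Db has root Db, degree 5 in Gb major, so V.
Gb has root Gb, degree 1 in Gb major, so I.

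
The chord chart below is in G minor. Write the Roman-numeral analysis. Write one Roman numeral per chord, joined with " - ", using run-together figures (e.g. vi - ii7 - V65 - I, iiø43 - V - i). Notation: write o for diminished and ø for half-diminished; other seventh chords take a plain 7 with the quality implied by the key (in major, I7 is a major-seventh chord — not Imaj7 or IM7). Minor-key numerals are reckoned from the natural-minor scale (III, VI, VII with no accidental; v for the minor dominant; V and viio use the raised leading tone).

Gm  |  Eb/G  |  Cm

i - VI6 - iv

Gm: minor triad on G = scale degree 1 → i.
Eb/G: root Eb is the submediant; major triad there is VI6.
Cm has root C, degree 4 in G minor, so iv.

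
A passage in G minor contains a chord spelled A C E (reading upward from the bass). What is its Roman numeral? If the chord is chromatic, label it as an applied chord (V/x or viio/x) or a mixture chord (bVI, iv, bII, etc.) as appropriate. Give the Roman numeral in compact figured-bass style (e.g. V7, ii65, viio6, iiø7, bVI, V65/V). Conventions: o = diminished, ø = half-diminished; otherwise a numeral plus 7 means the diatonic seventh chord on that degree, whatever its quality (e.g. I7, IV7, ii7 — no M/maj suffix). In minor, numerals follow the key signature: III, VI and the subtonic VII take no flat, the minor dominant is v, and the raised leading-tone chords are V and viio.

ii

The pitches A-C-E form a minor triad rooted on A.
A is the second degree of G minor. This is the minor supertonic, borrowed from the parallel major (the Dorian ii).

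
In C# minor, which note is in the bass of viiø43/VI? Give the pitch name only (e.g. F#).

D

The applied chord viiø43/VI is rooted on G#: G#-B-D-F#.
The figure 43 means second inversion — the fifth is in the bass.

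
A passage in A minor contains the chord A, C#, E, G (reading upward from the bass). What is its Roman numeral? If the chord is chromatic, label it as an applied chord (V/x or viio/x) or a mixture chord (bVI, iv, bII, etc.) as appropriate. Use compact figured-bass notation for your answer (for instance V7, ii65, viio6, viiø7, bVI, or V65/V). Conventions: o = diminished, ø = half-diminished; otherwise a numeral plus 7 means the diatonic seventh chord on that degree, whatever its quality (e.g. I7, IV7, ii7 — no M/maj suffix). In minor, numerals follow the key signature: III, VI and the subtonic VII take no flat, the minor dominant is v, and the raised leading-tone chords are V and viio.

The pitches A-C#-E-G form a dominant seventh chord rooted on A.
A is not a diatonic chord root with this quality in A minor, but it lies a perfect fifth above D (iv), so the chord functions as an applied dominant of iv.

V7/iv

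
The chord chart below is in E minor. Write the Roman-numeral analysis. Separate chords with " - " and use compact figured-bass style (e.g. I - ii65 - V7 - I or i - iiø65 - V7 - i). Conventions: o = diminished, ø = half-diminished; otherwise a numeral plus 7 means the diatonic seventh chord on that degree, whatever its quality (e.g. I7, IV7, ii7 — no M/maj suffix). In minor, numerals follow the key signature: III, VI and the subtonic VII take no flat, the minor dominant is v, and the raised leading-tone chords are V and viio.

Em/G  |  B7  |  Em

Em/G has root E, degree 1 in E minor, so i6.
B7: dominant seventh chord on B = scale degree 5 → V7.
Em: root E is the tonic; minor triad there is i.

i6 - V7 - i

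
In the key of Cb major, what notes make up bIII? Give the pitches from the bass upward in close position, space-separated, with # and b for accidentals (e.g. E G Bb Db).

Ebb Gb Bbb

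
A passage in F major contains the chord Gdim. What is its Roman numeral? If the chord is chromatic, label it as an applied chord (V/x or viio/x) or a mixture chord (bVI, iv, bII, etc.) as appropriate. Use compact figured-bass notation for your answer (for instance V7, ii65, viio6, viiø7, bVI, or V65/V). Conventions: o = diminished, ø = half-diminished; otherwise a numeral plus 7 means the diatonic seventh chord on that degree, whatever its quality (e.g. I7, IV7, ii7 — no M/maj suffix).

iio

Stacked in thirds the chord is G-Bb-Db: a diminished triad on G.
G is the second degree of F major. This is the diminished supertonic triad, borrowed from the parallel minor.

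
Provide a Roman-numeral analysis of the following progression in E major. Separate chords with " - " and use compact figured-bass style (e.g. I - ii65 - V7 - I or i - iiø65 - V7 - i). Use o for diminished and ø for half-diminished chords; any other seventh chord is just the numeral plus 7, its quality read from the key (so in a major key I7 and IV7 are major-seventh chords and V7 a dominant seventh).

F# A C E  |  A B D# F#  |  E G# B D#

iiø7 - V42 - I7

F#-A-C-E: half-diminished seventh chord on F# — chromatic; iiø7 (borrowed from the parallel minor).
A-B-D#-F#: root B is the dominant; dominant seventh chord there is V42.
E-G#-B-D#: major seventh chord on E = scale degree 1 → I7.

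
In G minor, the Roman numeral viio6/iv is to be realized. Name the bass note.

The applied chord viio6/iv is rooted on B: B-D-F.
The figure 6 means first inversion — the third is in the bass.

D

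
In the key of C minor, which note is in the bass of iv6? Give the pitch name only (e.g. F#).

Ab

iv in C minor has root F; the chord is F-Ab-C.
The figure 6 means first inversion — the third is in the bass.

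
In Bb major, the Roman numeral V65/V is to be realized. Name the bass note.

E

The applied chord V65/V is rooted on C: C-E-G-Bb.
The figure 65 means first inversion — the third is in the bass.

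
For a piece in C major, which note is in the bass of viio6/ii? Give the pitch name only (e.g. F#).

The applied chord viio6/ii is rooted on C#: C#-E-G.
The figure 6 means first inversion — the third is in the bass.

E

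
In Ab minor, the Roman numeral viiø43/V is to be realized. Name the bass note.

Ab

The applied chord viiø43/V is rooted on D: D-F-Ab-C.
The figure 43 means second inversion — the fifth is in the bass.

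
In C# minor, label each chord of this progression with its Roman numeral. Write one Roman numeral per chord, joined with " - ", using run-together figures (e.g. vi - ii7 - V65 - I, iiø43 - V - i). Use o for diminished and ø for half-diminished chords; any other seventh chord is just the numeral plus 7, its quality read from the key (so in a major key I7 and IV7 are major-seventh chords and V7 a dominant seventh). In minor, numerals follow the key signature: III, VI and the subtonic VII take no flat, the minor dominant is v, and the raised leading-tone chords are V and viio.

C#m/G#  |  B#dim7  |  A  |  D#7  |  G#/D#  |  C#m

C#m/G# has root C#, degree 1 in C# minor, so i64.
B#dim7 has root B#, degree 7 in C# minor, so viio7.
A: major triad on A = scale degree 6 → VI.
D#7: chromatic; D# is V of V, so V7/V.
G#/D# has root G#, degree 5 in C# minor, so V64.
C#m: minor triad on C# = scale degree 1 → i.

i64 - viio7 - VI - V7/V - V64 - i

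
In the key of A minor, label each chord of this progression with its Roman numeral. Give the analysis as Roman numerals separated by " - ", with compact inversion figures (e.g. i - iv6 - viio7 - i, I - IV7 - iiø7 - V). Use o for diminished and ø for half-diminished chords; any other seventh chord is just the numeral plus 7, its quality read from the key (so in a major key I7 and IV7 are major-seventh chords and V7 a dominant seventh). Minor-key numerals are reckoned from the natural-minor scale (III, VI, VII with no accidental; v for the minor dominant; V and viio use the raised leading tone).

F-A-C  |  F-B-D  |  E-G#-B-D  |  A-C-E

F-A-C: root F is the submediant; major triad there is VI.
F-B-D: root B is the supertonic; diminished triad there is iio64.
E-G#-B-D: dominant seventh chord on E = scale degree 5 → V7.
A-C-E: root A is the tonic; minor triad there is i.

VI - iio64 - V7 - i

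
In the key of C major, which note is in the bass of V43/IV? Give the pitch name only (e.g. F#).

G

The applied chord V43/IV is rooted on C: C-E-G-Bb.
The figure 43 means second inversion — the fifth is in the bass.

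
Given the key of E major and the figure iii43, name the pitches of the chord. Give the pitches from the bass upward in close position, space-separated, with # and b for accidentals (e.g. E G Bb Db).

D# F# G# B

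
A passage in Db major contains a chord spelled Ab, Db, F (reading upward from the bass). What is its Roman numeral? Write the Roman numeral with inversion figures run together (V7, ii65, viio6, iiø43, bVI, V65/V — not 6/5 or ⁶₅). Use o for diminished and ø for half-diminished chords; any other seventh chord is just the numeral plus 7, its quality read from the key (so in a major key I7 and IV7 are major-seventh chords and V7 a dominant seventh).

I64

Stacked in thirds the chord is Db-F-Ab: a major triad on Db.
In Db major, Db is the tonic; the diatonic major triad there is I.
With Ab in the bass the chord is in second inversion, so the figured bass is 64.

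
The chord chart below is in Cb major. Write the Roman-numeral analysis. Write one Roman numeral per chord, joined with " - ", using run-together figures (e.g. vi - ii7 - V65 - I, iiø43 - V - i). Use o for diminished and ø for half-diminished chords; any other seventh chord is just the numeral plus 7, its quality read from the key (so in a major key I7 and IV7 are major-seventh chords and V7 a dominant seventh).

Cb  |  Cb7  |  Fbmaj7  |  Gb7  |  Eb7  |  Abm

I - V7/IV - IV7 - V7 - V7/vi - vi

Cb has root Cb, degree 1 in Cb major, so I.
Cb7: a dominant seventh chord on Cb, the applied dominant of IV → V7/IV.
Fbmaj7 has root Fb, degree 4 in Cb major, so IV7.
Gb7 has root Gb, degree 5 in Cb major, so V7.
Eb7 is the secondary dominant of vi (dominant seventh chord on Eb): V7/vi.
Abm has root Ab, degree 6 in Cb major, so vi.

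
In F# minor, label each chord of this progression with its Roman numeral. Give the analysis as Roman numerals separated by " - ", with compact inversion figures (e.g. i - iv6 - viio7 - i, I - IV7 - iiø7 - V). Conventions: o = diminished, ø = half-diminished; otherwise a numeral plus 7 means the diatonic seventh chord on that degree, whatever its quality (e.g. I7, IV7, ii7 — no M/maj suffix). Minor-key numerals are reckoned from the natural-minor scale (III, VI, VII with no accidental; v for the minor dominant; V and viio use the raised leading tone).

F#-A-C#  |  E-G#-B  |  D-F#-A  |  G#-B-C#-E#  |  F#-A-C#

i - VII - VI - V43 - i

F#-A-C#: minor triad on F# = scale degree 1 → i.
E-G#-B: root E is the subtonic; major triad there is VII.
D-F#-A: major triad on D = scale degree 6 → VI.
G#-B-C#-E# has root C#, degree 5 in F# minor, so V43.
F#-A-C#: root F# is the tonic; minor triad there is i.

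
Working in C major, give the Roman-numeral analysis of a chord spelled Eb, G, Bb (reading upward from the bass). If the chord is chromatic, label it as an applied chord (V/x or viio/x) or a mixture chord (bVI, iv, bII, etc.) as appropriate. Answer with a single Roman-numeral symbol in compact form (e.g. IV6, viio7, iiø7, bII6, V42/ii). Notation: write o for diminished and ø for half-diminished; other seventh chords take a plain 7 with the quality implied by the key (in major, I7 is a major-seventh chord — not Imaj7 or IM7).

bIII

Stacked in thirds the chord is Eb-G-Bb: a major triad on Eb.
Eb is the lowered third degree of C major (diatonic 3 would be E). This is a major triad on the lowered third degree, borrowed from the parallel minor.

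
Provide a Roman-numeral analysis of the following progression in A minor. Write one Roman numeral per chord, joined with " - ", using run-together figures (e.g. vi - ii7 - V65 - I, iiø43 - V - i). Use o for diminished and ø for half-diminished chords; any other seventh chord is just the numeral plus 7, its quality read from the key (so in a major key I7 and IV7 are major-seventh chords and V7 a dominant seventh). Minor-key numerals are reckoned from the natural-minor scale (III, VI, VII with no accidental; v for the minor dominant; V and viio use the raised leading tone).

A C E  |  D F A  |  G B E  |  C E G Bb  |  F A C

A-C-E: minor triad on A = scale degree 1 → i.
D-F-A has root D, degree 4 in A minor, so iv.
G-B-E has root E, degree 5 in A minor, so v6.
C-E-G-Bb: chromatic; C is V of VI, so V7/VI.
F-A-C: root F is the submediant; major triad there is VI.

i - iv - v6 - V7/VI - VI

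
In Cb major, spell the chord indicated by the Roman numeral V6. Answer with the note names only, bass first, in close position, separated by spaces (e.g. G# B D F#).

In Cb major, the fifth degree is Gb, and the diatonic chord built there is a major triad.
Stacking thirds from Gb gives Gb-Bb-Db.
The figured bass 6 indicates first inversion, placing the third (Bb) in the bass: Bb-Db-Gb.

Bb Db Gb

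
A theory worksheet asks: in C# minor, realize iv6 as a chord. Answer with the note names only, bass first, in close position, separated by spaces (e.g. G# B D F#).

A C# F#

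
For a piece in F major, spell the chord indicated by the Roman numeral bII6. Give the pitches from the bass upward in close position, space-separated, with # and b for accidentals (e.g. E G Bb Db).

Scale degree 2 in F major is G; lowering it a half step gives Gb. bII6 is the Neapolitan sixth — a major triad on the lowered second degree, here in its customary first inversion.
So the chord is Gb-Bb-Db, a major triad.
The figured bass 6 indicates first inversion, placing the third (Bb) in the bass: Bb-Db-Gb.

Bb Db Gb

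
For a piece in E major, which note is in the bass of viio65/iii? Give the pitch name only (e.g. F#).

A#

The applied chord viio65/iii is rooted on F##: F##-A#-C#-E.
The figure 65 means first inversion — the third is in the bass.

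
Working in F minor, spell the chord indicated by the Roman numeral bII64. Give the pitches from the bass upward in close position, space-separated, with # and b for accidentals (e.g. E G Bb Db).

Scale degree 2 in F minor is G; lowering it a half step gives Gb. bII64 is the Neapolitan chord — a major triad on the lowered second degree.
So the chord is Gb-Bb-Db, a major triad.
The figured bass 64 indicates second inversion, placing the fifth (Db) in the bass: Db-Gb-Bb.

Db Gb Bb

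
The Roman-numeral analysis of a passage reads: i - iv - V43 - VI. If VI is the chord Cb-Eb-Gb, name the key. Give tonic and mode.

VI is given as Cb-Eb-Gb — a major triad with root Cb.
VI on Cb implies Cb is the submediant; that puts the tonic at Eb, and the uppercase numeral fits minor mode.

Eb minor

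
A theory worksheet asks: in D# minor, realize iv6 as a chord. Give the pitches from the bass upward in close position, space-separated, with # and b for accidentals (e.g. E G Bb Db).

B D# G#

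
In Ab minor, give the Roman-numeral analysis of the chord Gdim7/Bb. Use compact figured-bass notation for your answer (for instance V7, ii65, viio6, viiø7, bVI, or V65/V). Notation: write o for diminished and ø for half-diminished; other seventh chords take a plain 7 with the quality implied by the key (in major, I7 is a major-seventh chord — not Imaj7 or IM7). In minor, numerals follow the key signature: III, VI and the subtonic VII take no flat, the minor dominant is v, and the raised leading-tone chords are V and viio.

Stacked in thirds the chord is G-Bb-Db-Fb: a fully diminished seventh chord on G.
G is scale degree 7 in Ab minor, and a fully diminished seventh chord on that degree is written viio7.
With Bb in the bass the chord is in first inversion, so the figured bass is 65.

viio65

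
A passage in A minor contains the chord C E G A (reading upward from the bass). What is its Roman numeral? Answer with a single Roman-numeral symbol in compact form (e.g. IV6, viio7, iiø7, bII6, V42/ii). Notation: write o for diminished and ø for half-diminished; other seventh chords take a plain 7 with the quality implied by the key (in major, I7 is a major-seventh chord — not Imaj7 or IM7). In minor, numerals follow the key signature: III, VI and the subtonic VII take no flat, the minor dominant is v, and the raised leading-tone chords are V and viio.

i65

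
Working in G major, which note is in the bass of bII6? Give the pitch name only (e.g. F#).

bII in G major has root Ab; the chord is Ab-C-Eb.
The figure 6 means first inversion — the third is in the bass.

C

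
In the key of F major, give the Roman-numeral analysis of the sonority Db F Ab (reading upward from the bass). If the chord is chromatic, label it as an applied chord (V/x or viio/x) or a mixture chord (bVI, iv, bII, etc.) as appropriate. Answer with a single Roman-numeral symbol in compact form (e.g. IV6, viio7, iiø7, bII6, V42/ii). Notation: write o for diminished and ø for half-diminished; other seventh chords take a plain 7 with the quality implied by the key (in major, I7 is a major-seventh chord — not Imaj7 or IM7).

Stacked in thirds the chord is Db-F-Ab: a major triad on Db.
Db is the lowered sixth degree of F major (diatonic 6 would be D). This is a major triad on the lowered sixth degree, borrowed from the parallel minor.

bVI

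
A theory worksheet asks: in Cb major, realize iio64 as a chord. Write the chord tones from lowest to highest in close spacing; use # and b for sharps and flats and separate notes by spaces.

iio64 is the diminished supertonic triad, borrowed from the parallel minor. In Cb major that root is Db.
So the chord is Db-Fb-Abb.
The figured bass 64 indicates second inversion, placing the fifth (Abb) in the bass: Abb-Db-Fb.

Abb Db Fb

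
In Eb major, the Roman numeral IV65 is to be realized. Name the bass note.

IV in Eb major has root Ab; the chord is Ab-C-Eb-G.
The figure 65 means first inversion — the third is in the bass.

C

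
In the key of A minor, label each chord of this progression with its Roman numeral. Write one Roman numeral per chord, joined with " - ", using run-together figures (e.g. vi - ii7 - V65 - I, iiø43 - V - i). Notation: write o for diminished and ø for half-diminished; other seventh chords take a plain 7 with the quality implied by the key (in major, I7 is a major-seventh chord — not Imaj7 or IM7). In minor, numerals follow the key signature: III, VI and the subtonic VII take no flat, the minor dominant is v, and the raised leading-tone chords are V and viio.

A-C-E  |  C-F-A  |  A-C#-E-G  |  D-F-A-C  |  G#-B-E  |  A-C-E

i - VI64 - V7/iv - iv7 - V6 - i

A-C-E has root A, degree 1 in A minor, so i.
C-F-A: major triad on F = scale degree 6 → VI64.
A-C#-E-G: chromatic; A is V of iv, so V7/iv.
D-F-A-C: minor seventh chord on D = scale degree 4 → iv7.
G#-B-E: root E is the dominant; major triad there is V6.
A-C-E has root A, degree 1 in A minor, so i.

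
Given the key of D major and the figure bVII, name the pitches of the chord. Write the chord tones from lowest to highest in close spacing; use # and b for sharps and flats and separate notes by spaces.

C E G

Scale degree 7 in D major is C#; lowering it a half step gives C. bVII is a major triad on the lowered seventh degree (the subtonic), borrowed from the parallel minor.
So the chord is C-E-G, a major triad.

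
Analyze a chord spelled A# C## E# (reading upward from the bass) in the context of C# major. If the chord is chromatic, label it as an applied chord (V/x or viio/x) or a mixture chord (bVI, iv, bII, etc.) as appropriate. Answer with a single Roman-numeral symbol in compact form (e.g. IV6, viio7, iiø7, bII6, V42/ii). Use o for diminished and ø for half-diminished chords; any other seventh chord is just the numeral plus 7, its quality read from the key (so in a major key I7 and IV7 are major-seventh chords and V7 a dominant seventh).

V/ii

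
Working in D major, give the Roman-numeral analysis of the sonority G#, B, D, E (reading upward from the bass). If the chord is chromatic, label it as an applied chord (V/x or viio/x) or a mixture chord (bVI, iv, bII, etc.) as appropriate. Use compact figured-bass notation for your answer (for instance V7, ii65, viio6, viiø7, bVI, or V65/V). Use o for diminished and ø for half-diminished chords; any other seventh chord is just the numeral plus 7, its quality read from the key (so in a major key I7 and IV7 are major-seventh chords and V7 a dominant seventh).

V65/V

Stacked in thirds the chord is E-G#-B-D: a dominant seventh chord on E.
E is not a diatonic chord root with this quality in D major, but it lies a perfect fifth above A (V), so the chord functions as an applied dominant of V.
With G# in the bass the chord is in first inversion, so the figured bass is 65.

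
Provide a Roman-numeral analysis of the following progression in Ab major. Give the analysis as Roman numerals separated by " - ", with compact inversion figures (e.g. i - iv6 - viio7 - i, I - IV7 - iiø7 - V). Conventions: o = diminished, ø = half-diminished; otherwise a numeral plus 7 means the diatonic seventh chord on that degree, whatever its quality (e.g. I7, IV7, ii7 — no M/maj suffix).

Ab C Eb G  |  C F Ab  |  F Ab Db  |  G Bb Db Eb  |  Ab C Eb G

Ab-C-Eb-G: major seventh chord on Ab = scale degree 1 → I7.
C-F-Ab: root F is the submediant; minor triad there is vi64.
F-Ab-Db: major triad on Db = scale degree 4 → IV6.
G-Bb-Db-Eb: root Eb is the dominant; dominant seventh chord there is V65.
Ab-C-Eb-G: major seventh chord on Ab = scale degree 1 → I7.

I7 - vi64 - IV6 - V65 - I7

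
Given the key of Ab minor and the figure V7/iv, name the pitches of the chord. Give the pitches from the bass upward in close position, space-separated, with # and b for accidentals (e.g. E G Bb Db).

V7/iv is a secondary dominant — the dominant seventh of iv. iv in Ab minor is Db, so the applied chord's root is Ab, a perfect fifth above.
Building a dominant seventh chord on Ab gives Ab-C-Eb-Gb.

Ab C Eb Gb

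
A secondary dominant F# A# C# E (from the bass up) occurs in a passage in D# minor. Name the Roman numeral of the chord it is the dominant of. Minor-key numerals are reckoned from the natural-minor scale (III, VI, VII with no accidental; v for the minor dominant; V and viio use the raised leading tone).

VI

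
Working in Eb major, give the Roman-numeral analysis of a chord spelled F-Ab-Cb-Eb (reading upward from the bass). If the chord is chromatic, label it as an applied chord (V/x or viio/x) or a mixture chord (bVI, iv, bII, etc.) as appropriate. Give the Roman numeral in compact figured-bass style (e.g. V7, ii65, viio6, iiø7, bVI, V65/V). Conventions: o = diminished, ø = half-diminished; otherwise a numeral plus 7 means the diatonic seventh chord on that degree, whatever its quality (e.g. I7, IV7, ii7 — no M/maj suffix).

iiø7

The pitches F-Ab-Cb-Eb form a half-diminished seventh chord rooted on F.
F is the second degree of Eb major. This is the half-diminished supertonic seventh, borrowed from the parallel minor.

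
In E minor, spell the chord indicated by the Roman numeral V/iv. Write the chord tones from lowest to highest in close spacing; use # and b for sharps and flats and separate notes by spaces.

E G# B

V/iv is a secondary dominant — the dominant triad of iv. iv in E minor is A, so the applied chord's root is E, a perfect fifth above.
Building a major triad on E gives E-G#-B.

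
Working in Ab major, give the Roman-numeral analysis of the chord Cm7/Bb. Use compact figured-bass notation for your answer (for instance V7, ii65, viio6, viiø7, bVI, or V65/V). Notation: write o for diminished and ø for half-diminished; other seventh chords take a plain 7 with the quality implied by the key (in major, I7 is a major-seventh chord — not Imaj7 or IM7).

Stacked in thirds the chord is C-Eb-G-Bb: a minor seventh chord on C.
In Ab major, C is the mediant; the diatonic minor seventh chord there is iii7.
With Bb in the bass the chord is in third inversion, so the figured bass is 42.

iii42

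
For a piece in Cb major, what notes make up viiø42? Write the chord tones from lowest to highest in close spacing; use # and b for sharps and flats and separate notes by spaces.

Ab Bb Db Fb

The numeral's case and figure indicate a half-diminished seventh chord. In Cb major its root, scale degree 7, is Bb.
Stacking thirds from Bb gives Bb-Db-Fb-Ab.
With the 42 figure the chord is in third inversion; from the bass Ab upward in close position it reads Ab-Bb-Db-Fb.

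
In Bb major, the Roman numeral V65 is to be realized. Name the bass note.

V in Bb major has root F; the chord is F-A-C-Eb.
The figure 65 means first inversion — the third is in the bass.

A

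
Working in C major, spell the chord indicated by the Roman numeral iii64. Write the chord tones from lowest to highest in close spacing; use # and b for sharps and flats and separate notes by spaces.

B E G

The numeral's case and figure indicate a minor triad. In C major its root, scale degree 3, is E.
That chord is spelled E-G-B.
The figured bass 64 indicates second inversion, placing the fifth (B) in the bass: B-E-G.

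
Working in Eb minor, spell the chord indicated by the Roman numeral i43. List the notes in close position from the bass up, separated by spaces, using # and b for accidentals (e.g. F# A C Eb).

The numeral's case and figure indicate a minor seventh chord. In Eb minor its root, the first degree, is Eb.
That chord is spelled Eb-Gb-Bb-Db.
With the 43 figure the chord is in second inversion; from the bass Bb upward in close position it reads Bb-Db-Eb-Gb.

Bb Db Eb Gb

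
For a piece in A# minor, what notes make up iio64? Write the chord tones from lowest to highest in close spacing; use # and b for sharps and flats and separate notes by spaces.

F# B# D#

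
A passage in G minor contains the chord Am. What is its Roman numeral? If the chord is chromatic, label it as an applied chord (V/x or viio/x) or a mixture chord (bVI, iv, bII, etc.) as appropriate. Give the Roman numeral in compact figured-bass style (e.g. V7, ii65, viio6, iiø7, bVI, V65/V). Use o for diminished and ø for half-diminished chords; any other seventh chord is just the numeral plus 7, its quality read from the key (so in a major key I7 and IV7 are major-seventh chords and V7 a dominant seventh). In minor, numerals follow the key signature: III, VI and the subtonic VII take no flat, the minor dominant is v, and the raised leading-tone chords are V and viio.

ii

Stacked in thirds the chord is A-C-E: a minor triad on A.
A is the second degree of G minor. This is the minor supertonic, borrowed from the parallel major (the Dorian ii).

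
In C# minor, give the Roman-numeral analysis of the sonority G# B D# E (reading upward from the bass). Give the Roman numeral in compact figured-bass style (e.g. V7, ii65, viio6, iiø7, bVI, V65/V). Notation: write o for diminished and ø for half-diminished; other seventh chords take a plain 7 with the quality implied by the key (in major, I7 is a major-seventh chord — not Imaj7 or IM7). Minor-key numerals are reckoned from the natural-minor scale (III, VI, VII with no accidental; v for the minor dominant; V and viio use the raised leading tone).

III65

Stacked in thirds the chord is E-G#-B-D#: a major seventh chord on E.
E is scale degree 3 in C# minor, and a major seventh chord on that degree is written III7.
With G# in the bass the chord is in first inversion, so the figured bass is 65.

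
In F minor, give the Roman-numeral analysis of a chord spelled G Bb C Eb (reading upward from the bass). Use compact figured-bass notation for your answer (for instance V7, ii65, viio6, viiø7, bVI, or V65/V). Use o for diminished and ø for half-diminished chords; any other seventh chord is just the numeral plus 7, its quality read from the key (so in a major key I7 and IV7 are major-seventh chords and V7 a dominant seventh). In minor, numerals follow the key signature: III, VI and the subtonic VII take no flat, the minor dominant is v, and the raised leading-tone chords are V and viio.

v43

The pitches C-Eb-G-Bb form a minor seventh chord rooted on C.
In F minor, C is the dominant; the diatonic minor seventh chord there is v7.
With G in the bass the chord is in second inversion, so the figured bass is 43.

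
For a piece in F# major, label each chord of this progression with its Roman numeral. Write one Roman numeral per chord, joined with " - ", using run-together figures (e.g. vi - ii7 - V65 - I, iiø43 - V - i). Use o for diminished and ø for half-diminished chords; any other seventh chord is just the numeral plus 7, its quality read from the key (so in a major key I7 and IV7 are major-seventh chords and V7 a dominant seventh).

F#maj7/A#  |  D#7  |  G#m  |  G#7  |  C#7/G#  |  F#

I65 - V7/ii - ii - V7/V - V43 - I

F#maj7/A#: major seventh chord on F# = scale degree 1 → I65.
D#7: chromatic; D# is V of ii, so V7/ii.
G#m: root G# is the supertonic; minor triad there is ii.
G#7: a dominant seventh chord on G#, the applied dominant of V → V7/V.
C#7/G# has root C#, degree 5 in F# major, so V43.
F#: major triad on F# = scale degree 1 → I.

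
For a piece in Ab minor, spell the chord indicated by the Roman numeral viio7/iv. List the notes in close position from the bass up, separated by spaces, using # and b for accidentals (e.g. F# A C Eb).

C Eb Gb Bbb

The slash marks an applied leading-tone chord: viio of iv. In Ab minor, iv is Db, so the leading tone to it is C, a half step below.
Building a fully diminished seventh chord on C gives C-Eb-Gb-Bbb.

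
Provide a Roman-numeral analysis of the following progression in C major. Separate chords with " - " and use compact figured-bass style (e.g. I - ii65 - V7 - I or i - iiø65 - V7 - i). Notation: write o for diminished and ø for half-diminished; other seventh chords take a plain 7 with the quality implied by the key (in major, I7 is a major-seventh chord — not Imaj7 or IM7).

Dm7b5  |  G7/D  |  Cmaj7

iiø7 - V43 - I7

Dm7b5: D with this quality isn't in the key; it's iiø7, borrowed from the parallel minor.
G7/D has root G, degree 5 in C major, so V43.
Cmaj7: major seventh chord on C = scale degree 1 → I7.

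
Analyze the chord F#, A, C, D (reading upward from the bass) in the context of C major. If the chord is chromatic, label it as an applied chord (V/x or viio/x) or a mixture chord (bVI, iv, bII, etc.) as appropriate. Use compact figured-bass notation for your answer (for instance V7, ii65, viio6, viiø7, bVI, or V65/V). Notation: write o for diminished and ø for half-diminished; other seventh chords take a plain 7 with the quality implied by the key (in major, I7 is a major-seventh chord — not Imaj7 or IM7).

V65/V

The pitches D-F#-A-C form a dominant seventh chord rooted on D.
D is not a diatonic chord root with this quality in C major, but it lies a perfect fifth above G (V), so the chord functions as an applied dominant of V.
With F# in the bass the chord is in first inversion, so the figured bass is 65.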